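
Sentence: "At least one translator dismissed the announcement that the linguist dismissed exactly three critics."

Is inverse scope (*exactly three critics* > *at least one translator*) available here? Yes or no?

No

*exactly three critics* sits inside the complex NP *the announcement that the linguist dismissed exactly three critics*.
The Complex NP Constraint bars QR out of the complement clause of a noun.
So *exactly three critics* cannot raise high enough to outscope *at least one translator*; only the surface ordering *at least one translator* > *exactly three critics* is available.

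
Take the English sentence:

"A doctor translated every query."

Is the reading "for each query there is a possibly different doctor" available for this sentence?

This is the *every query* > *a doctor* reading.
Both DPs are arguments of the same predicate; there is no clause or island boundary between them.
Since no island is crossed, the inverse ordering is licensed alongside surface scope.
The sentence is scopally ambiguous between *a doctor* > *every query* and *every query* > *a doctor*.

Yes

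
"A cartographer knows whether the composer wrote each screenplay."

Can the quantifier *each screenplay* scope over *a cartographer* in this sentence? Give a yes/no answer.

No

Structurally, *each screenplay* is inside the embedded question *whether the composer wrote each screenplay*.
An indirect question is a wh-island; the filled [Spec,CP] blocks QR across the CP edge.
Hence only narrow scope for *each screenplay* (under *a cartographer*) survives.
(Only the surface reading survives: one fixed cartographer with respect to all the relevant screenplays.)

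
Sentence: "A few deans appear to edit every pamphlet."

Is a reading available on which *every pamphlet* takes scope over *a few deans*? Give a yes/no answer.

Yes

*every pamphlet* is the object of the infinitival complement of a raising predicate; raising infinitives are transparent for QR, so the two DPs are in effect clausemates.
No island intervenes, so both surface and inverse scope are derivable.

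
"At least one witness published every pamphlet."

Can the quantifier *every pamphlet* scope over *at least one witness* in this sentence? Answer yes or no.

Both DPs are arguments of the same predicate; there is no clause or island boundary between them.
No island intervenes, so both surface and inverse scope are derivable.
The sentence is scopally ambiguous between *at least one witness* > *every pamphlet* and *every pamphlet* > *at least one witness*.

Yes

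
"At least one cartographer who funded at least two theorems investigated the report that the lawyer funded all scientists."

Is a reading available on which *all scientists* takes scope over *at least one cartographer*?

No

*all scientists* is embedded in the complex NP *the report that the lawyer funded all scientists*.
Noun-complement clauses are scope islands (the Complex NP Constraint): a quantifier inside one cannot scope into the matrix.
Hence only narrow scope for *all scientists* (under *at least one cartographer*) survives.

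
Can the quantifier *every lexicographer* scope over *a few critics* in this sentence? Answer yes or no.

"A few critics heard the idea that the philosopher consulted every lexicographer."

The target quantifier *every lexicographer* is part of the complex NP *the idea that the philosopher consulted every lexicographer*.
Noun-complement clauses are scope islands (the Complex NP Constraint): a quantifier inside one cannot scope into the matrix.
So *every lexicographer* cannot raise to a position above *a few critics*.

No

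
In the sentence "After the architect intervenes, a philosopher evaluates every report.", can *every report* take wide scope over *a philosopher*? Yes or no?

Neither queried DP is inside the adjunct, so the adjunct-island constraint does not apply.
Ordinary QR to a clause-peripheral position gives the wide-scope LF for the lower DP.

Yes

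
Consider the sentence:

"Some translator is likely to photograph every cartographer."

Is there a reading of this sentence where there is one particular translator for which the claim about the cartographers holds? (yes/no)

Yes

The paraphrase describes the scope ordering *some translator* > *every cartographer*.
That is the surface-scope ordering, which is always one of the available readings — island constraints only ever restrict inverse scope.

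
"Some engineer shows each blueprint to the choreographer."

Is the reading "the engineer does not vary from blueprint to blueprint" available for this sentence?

Yes

The paraphrase describes the scope ordering *some engineer* > *each blueprint*.
Surface scope (*some engineer* > *each blueprint*) is always derivable; islands only block QR, not in-situ interpretation.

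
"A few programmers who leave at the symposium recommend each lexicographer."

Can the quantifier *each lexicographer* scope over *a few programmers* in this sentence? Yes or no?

*each lexicographer* sits in the matrix clause, not in the relative clause on *a few programmers*.
Ordinary QR to a clause-peripheral position gives the wide-scope LF for the lower DP.
The sentence is scopally ambiguous between *a few programmers* > *each lexicographer* and *each lexicographer* > *a few programmers*.

Yes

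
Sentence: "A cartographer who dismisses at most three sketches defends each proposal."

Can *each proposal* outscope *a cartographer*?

*each proposal* sits in the matrix clause, not in the relative clause on *a cartographer*.
With no island boundary between them, the object can take inverse scope over the subject via ordinary QR within the clause.
Both orderings are possible: *a cartographer* > *each proposal* and *each proposal* > *a cartographer*.

Yes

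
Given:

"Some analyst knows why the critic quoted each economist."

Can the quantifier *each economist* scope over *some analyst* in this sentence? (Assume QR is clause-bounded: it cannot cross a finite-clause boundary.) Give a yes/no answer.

No

*each economist* occurs within the embedded question *why the critic quoted each economist*.
Embedded questions are wh-islands: a quantifier inside an indirect question cannot QR into the matrix clause.
So *each economist* cannot raise to a position above *some analyst*.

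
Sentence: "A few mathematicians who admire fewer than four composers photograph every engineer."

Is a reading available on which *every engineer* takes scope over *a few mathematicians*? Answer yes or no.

*every engineer* is a matrix argument; only *a few mathematicians* is modified by the relative clause *who admire fewer than four composers*, so the RC island is irrelevant to the target quantifier.
No island intervenes, so both surface and inverse scope are derivable.
The sentence is scopally ambiguous between *a few mathematicians* > *every engineer* and *every engineer* > *a few mathematicians*.

Yes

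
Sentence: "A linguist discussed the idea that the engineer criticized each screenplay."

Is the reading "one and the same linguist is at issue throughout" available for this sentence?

Yes

That reading corresponds to *a linguist* > *each screenplay*.
That is the surface-scope ordering, which is always one of the available readings — island constraints only ever restrict inverse scope.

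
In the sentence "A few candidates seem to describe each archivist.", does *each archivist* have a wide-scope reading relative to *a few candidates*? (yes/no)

Raising constructions are monoclausal for scope purposes; *each archivist* is not separated from *a few candidates* by any island.
Ordinary QR to a clause-peripheral position gives the wide-scope LF for the lower DP.

Yes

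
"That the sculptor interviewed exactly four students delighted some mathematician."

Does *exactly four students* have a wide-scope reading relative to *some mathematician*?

No

*exactly four students* is embedded in the sentential subject *that the sculptor interviewed exactly four students*.
Subjects — clausal subjects included — are islands for extraction, and QR is no exception.
So the wide-scope reading for *exactly four students* is blocked.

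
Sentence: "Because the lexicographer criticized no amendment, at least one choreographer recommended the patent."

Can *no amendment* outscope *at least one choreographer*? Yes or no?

No

The target quantifier *no amendment* is part of the adjunct clause *because the lexicographer criticized no amendment*.
Adjunct clauses are scope islands: a quantifier inside an adjunct cannot raise into the matrix clause.
So the wide-scope reading for *no amendment* is blocked.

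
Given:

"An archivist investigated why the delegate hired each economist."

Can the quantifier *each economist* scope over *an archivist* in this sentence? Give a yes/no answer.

Structurally, *each economist* is inside the embedded question *why the delegate hired each economist*.
An indirect question is a wh-island; the filled [Spec,CP] blocks QR across the CP edge.
So the wide-scope reading for *each economist* is blocked.

No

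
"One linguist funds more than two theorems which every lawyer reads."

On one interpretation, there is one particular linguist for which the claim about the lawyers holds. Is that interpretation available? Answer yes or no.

Yes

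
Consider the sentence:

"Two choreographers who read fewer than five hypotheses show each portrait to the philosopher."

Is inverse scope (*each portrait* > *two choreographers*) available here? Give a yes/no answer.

Yes

The relative clause *who read fewer than five hypotheses* modifies *two choreographers*, but *each portrait* is not inside that relative clause — it is an argument of the matrix verb.
QR within a single clause is free, so the lower quantifier may take scope over the higher one.
The sentence is scopally ambiguous between *two choreographers* > *each portrait* and *each portrait* > *two choreographers*.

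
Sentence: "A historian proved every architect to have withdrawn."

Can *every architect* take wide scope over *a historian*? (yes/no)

The ECM infinitive is scope-transparent — *every architect* is free to raise above *a historian*.
With no island boundary between them, the object can take inverse scope over the subject via ordinary QR within the clause.
Both orderings are possible: *a historian* > *every architect* and *every architect* > *a historian*.

Yes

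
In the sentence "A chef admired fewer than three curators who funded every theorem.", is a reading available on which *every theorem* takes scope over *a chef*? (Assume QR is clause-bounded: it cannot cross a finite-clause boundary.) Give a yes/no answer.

*every theorem* is embedded in the relative clause *who funded every theorem* modifying *fewer than three curators*.
Quantifiers inside a relative clause are trapped there; the RC boundary blocks QR.
So the wide-scope reading for *every theorem* is blocked.
(Only the surface reading survives: one fixed chef with respect to all the relevant theorems.)

No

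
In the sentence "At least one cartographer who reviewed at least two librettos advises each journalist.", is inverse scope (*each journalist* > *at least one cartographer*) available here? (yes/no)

*each journalist* sits in the matrix clause, not in the relative clause on *at least one cartographer*.
Since no island is crossed, the inverse ordering is licensed alongside surface scope.

Yes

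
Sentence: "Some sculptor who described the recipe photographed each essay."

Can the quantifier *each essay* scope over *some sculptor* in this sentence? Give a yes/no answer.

The RC *who described the recipe* is an island, but *each essay* is not inside it — it is the matrix object, a clausemate of *some sculptor*.
Since no island is crossed, the inverse ordering is licensed alongside surface scope.
Both orderings are possible: *some sculptor* > *each essay* and *each essay* > *some sculptor*.

Yes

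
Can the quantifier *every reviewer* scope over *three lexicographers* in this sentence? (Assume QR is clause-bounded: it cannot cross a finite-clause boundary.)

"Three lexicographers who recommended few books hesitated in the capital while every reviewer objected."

*every reviewer* occurs within the adjunct clause *while every reviewer objected*.
Scope out of an adjunct clause is unavailable: QR respects the adjunct-island constraint.
There is no licit LF on which *every reviewer* c-commands *three lexicographers*.

No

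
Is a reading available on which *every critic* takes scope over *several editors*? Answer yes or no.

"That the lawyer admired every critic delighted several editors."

*every critic* is embedded in the sentential subject *that the lawyer admired every critic*.
Subjects — clausal subjects included — are islands for extraction, and QR is no exception.
There is no licit LF on which *every critic* c-commands *several editors*.

No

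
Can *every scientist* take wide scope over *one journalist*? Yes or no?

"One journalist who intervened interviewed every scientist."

*every scientist* is a matrix argument; only *one journalist* is modified by the relative clause *who intervened*, so the RC island is irrelevant to the target quantifier.
QR within a single clause is free, so the lower quantifier may take scope over the higher one.

Yes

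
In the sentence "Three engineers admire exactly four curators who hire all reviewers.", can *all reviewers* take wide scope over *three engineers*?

The DP *all reviewers* is contained in the relative clause *who hire all reviewers* modifying *exactly four curators*.
The relative clause forms an island for QR, so the quantifier is confined to the head noun's restrictor.
So the wide-scope reading for *all reviewers* is blocked.

No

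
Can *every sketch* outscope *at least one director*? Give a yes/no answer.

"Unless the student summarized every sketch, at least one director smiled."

No

The target quantifier *every sketch* is part of the adjunct clause *unless the student summarized every sketch*.
Since the clause is an adjunct (not a complement), the Adjunct Condition blocks QR across its edge.
The ordering *every sketch* > *at least one director* is therefore underivable.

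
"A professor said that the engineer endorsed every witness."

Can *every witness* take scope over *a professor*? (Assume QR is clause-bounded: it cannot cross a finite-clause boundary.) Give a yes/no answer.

The DP *every witness* is contained in the finite complement clause *that the engineer endorsed every witness*.
With QR restricted to its own tensed clause, the embedded quantifier cannot reach a matrix scope position.
*every witness* > *a professor* would require crossing that boundary, which is illicit.

No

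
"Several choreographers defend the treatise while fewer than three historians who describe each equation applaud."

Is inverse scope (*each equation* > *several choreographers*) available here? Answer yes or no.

No

*each equation* is embedded in the relative clause *who describe each equation*, which is itself inside the adjunct *while fewer than three historians who describe each equation applaud*.
Nested islands: the RC island is itself inside an adjunct island, so wide scope is doubly excluded.
So the wide-scope reading for *each equation* is blocked.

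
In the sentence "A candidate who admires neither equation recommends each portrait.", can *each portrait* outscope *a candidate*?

*each portrait* is a matrix argument; only *a candidate* is modified by the relative clause *who admires neither equation*, so the RC island is irrelevant to the target quantifier.
Ordinary QR to a clause-peripheral position gives the wide-scope LF for the lower DP.
So *each portrait* > *a candidate* is among the available readings.

Yes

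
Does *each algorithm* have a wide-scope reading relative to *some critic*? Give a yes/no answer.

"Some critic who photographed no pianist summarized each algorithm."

The relative clause *who photographed no pianist* modifies *some critic*, but *each algorithm* is not inside that relative clause — it is an argument of the matrix verb.
Nothing blocks QR of the lower DP to a position above the higher one, so inverse scope is available.
Both orderings are possible: *some critic* > *each algorithm* and *each algorithm* > *some critic*.

Yes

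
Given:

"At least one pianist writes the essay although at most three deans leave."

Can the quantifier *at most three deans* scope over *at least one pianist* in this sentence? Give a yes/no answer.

*at most three deans* sits inside the adjunct clause *although at most three deans leave*.
Adjunct clauses are scope islands: a quantifier inside an adjunct cannot raise into the matrix clause.
*at most three deans* is confined to the island and cannot take scope over *at least one pianist*.
(Only the surface reading survives: one fixed pianist with respect to all the relevant deans.)

No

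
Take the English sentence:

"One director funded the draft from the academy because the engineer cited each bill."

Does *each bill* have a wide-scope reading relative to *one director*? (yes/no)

The target quantifier *each bill* is part of the adjunct clause *because the engineer cited each bill*.
Adverbial clauses are not L-marked, so they are barriers for QR — the quantifier cannot escape the adjunct.
*each bill* is confined to the island and cannot take scope over *one director*.
(Only the surface reading survives: one fixed director with respect to all the relevant bills.)

No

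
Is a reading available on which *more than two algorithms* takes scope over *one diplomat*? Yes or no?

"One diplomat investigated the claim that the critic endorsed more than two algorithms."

*more than two algorithms* is embedded in the complex NP *the claim that the critic endorsed more than two algorithms*.
Noun-complement clauses are scope islands (the Complex NP Constraint): a quantifier inside one cannot scope into the matrix.
*more than two algorithms* is confined to the island and cannot take scope over *one diplomat*.

No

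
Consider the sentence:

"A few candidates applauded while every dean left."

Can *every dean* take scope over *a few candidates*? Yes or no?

*every dean* occurs within the adjunct clause *while every dean left*.
Adverbial clauses are not L-marked, so they are barriers for QR — the quantifier cannot escape the adjunct.
So *every dean* cannot raise high enough to outscope *a few candidates*; only the surface ordering *a few candidates* > *every dean* is available.

No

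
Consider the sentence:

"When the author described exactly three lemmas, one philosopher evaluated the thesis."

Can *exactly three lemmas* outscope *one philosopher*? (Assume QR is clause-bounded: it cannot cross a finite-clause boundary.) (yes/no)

Structurally, *exactly three lemmas* is inside the adjunct clause *when the author described exactly three lemmas*.
Scope out of an adjunct clause is unavailable: QR respects the adjunct-island constraint.
*exactly three lemmas* > *one philosopher* would require crossing that boundary, which is illicit.

No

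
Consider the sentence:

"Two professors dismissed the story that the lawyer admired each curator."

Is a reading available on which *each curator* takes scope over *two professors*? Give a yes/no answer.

No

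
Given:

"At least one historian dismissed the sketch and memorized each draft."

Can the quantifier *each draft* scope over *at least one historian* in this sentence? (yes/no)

No

*each draft* sits inside one conjunct of the coordinate structure (*memorized each draft*).
QR out of a conjunct would have to apply non-ATB, which the CSC forbids.
So *each draft* cannot raise high enough to outscope *at least one historian*; only the surface ordering *at least one historian* > *each draft* is available.
(Only the surface reading survives: one fixed historian with respect to all the relevant drafts.)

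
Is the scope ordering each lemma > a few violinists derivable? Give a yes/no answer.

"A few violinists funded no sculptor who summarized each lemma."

No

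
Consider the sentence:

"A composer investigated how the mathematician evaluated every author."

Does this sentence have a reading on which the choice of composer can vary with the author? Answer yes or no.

No

The paraphrase describes the scope ordering *every author* > *a composer*.
*every author* sits inside the embedded question *how the mathematician evaluated every author*.
An indirect question is a wh-island; the filled [Spec,CP] blocks QR across the CP edge.
So *every author* cannot raise high enough to outscope *a composer*; only the surface ordering *a composer* > *every author* is available.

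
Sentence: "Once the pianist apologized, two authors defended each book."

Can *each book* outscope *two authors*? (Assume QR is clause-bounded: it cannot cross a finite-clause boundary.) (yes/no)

Yes

The adjunct clause does not contain *each book*, which is the matrix object.
Nothing blocks QR of the lower DP to a position above the higher one, so inverse scope is available.
So *each book* > *two authors* is among the available readings.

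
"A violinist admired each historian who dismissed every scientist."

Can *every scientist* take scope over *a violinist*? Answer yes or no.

The DP *every scientist* is contained in the relative clause *who dismissed every scientist* modifying *each historian*.
Relative clauses block scope extraction: QR cannot target a position outside the modified NP.
*every scientist* > *a violinist* would require crossing that boundary, which is illicit.

No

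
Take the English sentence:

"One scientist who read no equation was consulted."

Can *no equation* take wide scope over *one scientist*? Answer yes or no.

*no equation* is embedded in the relative clause *who read no equation*.
Quantifiers inside a relative clause are trapped there; the RC boundary blocks QR.
So *no equation* cannot raise to a position above *one scientist*.

No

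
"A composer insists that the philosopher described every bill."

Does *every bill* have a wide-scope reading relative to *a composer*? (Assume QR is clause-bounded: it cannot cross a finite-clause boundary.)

No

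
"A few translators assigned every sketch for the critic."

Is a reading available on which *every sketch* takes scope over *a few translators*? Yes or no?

Yes

Both DPs are arguments of the same predicate; there is no clause or island boundary between them.
Clause-internal QR can adjoin the lower DP above the subject, yielding the inverse reading.
So *every sketch* > *a few translators* is among the available readings.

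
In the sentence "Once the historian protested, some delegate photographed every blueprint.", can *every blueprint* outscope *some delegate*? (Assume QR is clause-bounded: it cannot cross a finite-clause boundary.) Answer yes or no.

Yes

Neither queried DP is inside the adjunct, so the adjunct-island constraint does not apply.
With no island boundary between them, the object can take inverse scope over the subject via ordinary QR within the clause.
Both orderings are possible: *some delegate* > *every blueprint* and *every blueprint* > *some delegate*.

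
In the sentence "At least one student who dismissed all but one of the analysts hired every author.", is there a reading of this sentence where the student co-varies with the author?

Yes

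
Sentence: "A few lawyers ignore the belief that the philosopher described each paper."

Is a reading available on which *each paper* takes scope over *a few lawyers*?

Structurally, *each paper* is inside the complex NP *the belief that the philosopher described each paper*.
The Complex NP Constraint bars QR out of the complement clause of a noun.
So *each paper* cannot raise to a position above *a few lawyers*.

No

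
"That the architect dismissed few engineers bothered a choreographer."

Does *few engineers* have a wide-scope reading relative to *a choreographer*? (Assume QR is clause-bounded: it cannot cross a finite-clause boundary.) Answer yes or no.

No

The target quantifier *few engineers* is part of the sentential subject *that the architect dismissed few engineers*.
Sentential subjects are islands: a quantifier inside the subject clause cannot raise over the matrix predicate.
There is no licit LF on which *few engineers* c-commands *a choreographer*.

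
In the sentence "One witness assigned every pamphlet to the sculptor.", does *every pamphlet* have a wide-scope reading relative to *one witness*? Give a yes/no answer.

*one witness* and *every pamphlet* are co-arguments of the matrix verb, with nothing but a clause-internal boundary between them.
Clause-internal QR can adjoin the lower DP above the subject, yielding the inverse reading.
Both orderings are possible: *one witness* > *every pamphlet* and *every pamphlet* > *one witness*.

Yes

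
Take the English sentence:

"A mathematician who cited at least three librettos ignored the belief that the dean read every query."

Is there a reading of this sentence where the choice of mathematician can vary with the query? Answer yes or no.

That reading corresponds to *every query* > *a mathematician*.
*every query* sits inside the complex NP *the belief that the dean read every query*.
Noun-complement clauses are scope islands (the Complex NP Constraint): a quantifier inside one cannot scope into the matrix.
There is no licit LF on which *every query* c-commands *a mathematician*.

No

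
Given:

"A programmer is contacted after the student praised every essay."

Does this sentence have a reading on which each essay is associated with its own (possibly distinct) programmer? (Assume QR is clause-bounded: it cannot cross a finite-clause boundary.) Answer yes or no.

No

The paraphrase describes the scope ordering *every essay* > *a programmer*.
*every essay* sits inside the adjunct clause *after the student praised every essay*.
Since the clause is an adjunct (not a complement), the Adjunct Condition blocks QR across its edge.
So *every essay* cannot raise high enough to outscope *a programmer*; only the surface ordering *a programmer* > *every essay* is available.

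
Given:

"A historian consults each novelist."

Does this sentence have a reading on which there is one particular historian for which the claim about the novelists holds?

Yes

This is the *a historian* > *each novelist* reading.
Surface scope (*a historian* > *each novelist*) is always derivable; islands only block QR, not in-situ interpretation.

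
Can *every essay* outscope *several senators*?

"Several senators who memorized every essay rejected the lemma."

No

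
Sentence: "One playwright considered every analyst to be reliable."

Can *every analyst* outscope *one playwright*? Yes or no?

Yes

*every analyst* is the subject of an ECM infinitive — the infinitival complement of an ECM verb is not a scope island, so *every analyst* can raise into the matrix clause.
Clause-internal QR can adjoin the lower DP above the subject, yielding the inverse reading.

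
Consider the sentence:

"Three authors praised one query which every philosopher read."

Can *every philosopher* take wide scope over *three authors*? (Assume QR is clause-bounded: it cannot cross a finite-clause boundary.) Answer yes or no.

Structurally, *every philosopher* is inside the relative clause *which every philosopher read* modifying *one query*.
Relative clauses are scope islands: a quantifier cannot QR out of a relative clause to take scope in the matrix clause.
Hence only narrow scope for *every philosopher* (under *three authors*) survives.

No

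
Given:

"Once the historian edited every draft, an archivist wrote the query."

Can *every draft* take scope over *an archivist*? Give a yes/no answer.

No

*every draft* occurs within the adjunct clause *once the historian edited every draft*.
Adjunct clauses are scope islands: a quantifier inside an adjunct cannot raise into the matrix clause.
There is no licit LF on which *every draft* c-commands *an archivist*.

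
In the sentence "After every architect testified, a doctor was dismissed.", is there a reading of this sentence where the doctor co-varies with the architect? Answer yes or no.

The described interpretation is the *every architect* > *a doctor* scoping.
Structurally, *every architect* is inside the adjunct clause *after every architect testified*.
Since the clause is an adjunct (not a complement), the Adjunct Condition blocks QR across its edge.
So the wide-scope reading for *every architect* is blocked.

No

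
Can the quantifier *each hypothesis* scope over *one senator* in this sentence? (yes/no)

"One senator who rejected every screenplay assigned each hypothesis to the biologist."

The RC *who rejected every screenplay* is an island, but *each hypothesis* is not inside it — it is the matrix object, a clausemate of *one senator*.
No island intervenes, so both surface and inverse scope are derivable.

Yes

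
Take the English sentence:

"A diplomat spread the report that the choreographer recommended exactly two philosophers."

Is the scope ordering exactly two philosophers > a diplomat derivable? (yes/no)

No

*exactly two philosophers* occurs within the complex NP *the report that the choreographer recommended exactly two philosophers*.
The complex NP is opaque for QR — the quantifier is frozen inside the noun's complement.
So the wide-scope reading for *exactly two philosophers* is blocked.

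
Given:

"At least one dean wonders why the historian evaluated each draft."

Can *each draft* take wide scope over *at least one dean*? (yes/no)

*each draft* sits inside the embedded question *why the historian evaluated each draft*.
Embedded questions are wh-islands: a quantifier inside an indirect question cannot QR into the matrix clause.
So *each draft* cannot raise high enough to outscope *at least one dean*; only the surface ordering *at least one dean* > *each draft* is available.
(Only the surface reading survives: one fixed dean with respect to all the relevant drafts.)

No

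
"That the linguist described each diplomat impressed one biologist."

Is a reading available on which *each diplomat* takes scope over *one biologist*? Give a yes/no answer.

No

*each diplomat* is embedded in the sentential subject *that the linguist described each diplomat*.
Subjects — clausal subjects included — are islands for extraction, and QR is no exception.
The ordering *each diplomat* > *one biologist* is therefore underivable.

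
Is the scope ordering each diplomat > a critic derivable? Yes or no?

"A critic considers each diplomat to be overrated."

Yes

*each diplomat* is an ECM subject; ECM complements are not islands, and the embedded quantifier may take matrix scope.
No island intervenes, so both surface and inverse scope are derivable.
The sentence is scopally ambiguous between *a critic* > *each diplomat* and *each diplomat* > *a critic*.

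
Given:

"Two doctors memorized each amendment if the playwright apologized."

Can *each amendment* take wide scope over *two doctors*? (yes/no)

Neither queried DP is inside the adjunct, so the adjunct-island constraint does not apply.
No island intervenes, so both surface and inverse scope are derivable.
So *each amendment* > *two doctors* is among the available readings.

Yes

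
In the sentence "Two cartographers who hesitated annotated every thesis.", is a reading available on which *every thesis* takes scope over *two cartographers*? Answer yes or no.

Yes

*every thesis* is a matrix argument; only *two cartographers* is modified by the relative clause *who hesitated*, so the RC island is irrelevant to the target quantifier.
Ordinary QR to a clause-peripheral position gives the wide-scope LF for the lower DP.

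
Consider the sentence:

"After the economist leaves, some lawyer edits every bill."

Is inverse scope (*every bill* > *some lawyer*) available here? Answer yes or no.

Yes

*every bill* is a matrix argument; the adjunct is an island but the target quantifier is outside it.
No island intervenes, so both surface and inverse scope are derivable.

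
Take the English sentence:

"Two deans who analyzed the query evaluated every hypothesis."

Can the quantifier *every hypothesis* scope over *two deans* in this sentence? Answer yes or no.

Although the sentence contains a relative clause (*who analyzed the query*), *every hypothesis* is outside it, in the matrix VP.
With no island boundary between them, the object can take inverse scope over the subject via ordinary QR within the clause.

Yes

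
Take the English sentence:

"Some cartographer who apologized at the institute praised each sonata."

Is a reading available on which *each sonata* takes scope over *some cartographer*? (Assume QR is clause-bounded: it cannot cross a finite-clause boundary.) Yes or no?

Yes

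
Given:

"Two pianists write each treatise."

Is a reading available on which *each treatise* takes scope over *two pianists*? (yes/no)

Yes

*each treatise* and *two pianists* are in the same minimal clause.
QR within a single clause is free, so the lower quantifier may take scope over the higher one.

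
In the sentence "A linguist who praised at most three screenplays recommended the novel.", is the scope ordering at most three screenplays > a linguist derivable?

No

The target quantifier *at most three screenplays* is part of the relative clause *who praised at most three screenplays*.
Relative clauses are scope islands: a quantifier cannot QR out of a relative clause to take scope in the matrix clause.
The inverse ordering *at most three screenplays* > *a linguist* is therefore underivable.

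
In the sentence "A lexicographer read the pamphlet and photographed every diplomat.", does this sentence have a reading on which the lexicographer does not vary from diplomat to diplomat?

The paraphrase describes the scope ordering *a lexicographer* > *every diplomat*.
Surface scope (*a lexicographer* > *every diplomat*) is always derivable; islands only block QR, not in-situ interpretation.

Yes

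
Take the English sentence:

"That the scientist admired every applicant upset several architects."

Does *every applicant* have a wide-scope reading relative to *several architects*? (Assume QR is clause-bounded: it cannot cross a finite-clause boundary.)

*every applicant* is embedded in the sentential subject *that the scientist admired every applicant*.
The subject-island constraint blocks QR out of a clausal subject.
*every applicant* is confined to the island and cannot take scope over *several architects*.

No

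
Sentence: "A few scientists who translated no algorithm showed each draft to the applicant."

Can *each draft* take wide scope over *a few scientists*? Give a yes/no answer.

Although the sentence contains a relative clause (*who translated no algorithm*), *each draft* is outside it, in the matrix VP.
No island intervenes, so both surface and inverse scope are derivable.
Both orderings are possible: *a few scientists* > *each draft* and *each draft* > *a few scientists*.

Yes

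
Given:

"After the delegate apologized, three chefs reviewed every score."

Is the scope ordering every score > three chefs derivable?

Yes

The adjunct clause does not contain *every score*, which is the matrix object.
No island intervenes, so both surface and inverse scope are derivable.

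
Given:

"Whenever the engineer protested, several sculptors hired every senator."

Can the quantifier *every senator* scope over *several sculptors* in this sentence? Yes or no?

Yes

Neither queried DP is inside the adjunct, so the adjunct-island constraint does not apply.
Nothing blocks QR of the lower DP to a position above the higher one, so inverse scope is available.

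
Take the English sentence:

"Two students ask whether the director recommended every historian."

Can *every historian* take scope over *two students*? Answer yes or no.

No

The DP *every historian* is contained in the embedded question *whether the director recommended every historian*.
QR across an interrogative CP boundary is ruled out as a wh-island violation.
*every historian* is confined to the island and cannot take scope over *two students*.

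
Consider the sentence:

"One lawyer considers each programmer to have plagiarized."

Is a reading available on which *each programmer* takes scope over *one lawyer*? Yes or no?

*each programmer* is the subject of an ECM infinitive — the infinitival complement of an ECM verb is not a scope island, so *each programmer* can raise into the matrix clause.
With no island boundary between them, the object can take inverse scope over the subject via ordinary QR within the clause.

Yes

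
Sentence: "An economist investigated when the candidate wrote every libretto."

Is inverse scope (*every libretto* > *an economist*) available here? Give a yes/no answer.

No

The target quantifier *every libretto* is part of the embedded question *when the candidate wrote every libretto*.
The wh-island constraint blocks QR out of an embedded interrogative.
So *every libretto* cannot raise high enough to outscope *an economist*; only the surface ordering *an economist* > *every libretto* is available.
(Only the surface reading survives: one fixed economist with respect to all the relevant librettos.)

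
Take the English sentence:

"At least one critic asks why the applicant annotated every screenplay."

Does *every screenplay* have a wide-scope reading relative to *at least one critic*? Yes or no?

Structurally, *every screenplay* is inside the embedded question *why the applicant annotated every screenplay*.
Embedded wh-clauses are opaque for QR, so the quantifier stays inside the question.
So the wide-scope reading for *every screenplay* is blocked.
(Only the surface reading survives: one fixed critic with respect to all the relevant screenplays.)

No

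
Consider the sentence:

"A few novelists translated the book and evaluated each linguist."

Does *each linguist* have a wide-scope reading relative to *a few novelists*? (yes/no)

The target quantifier *each linguist* is part of one conjunct of the coordinate structure (*evaluated each linguist*).
Asymmetric QR out of one conjunct violates the Coordinate Structure Constraint.
So *each linguist* cannot raise to a position above *a few novelists*.

No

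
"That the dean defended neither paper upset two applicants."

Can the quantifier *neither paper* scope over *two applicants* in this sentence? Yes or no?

*neither paper* occurs within the sentential subject *that the dean defended neither paper*.
The subject-island constraint blocks QR out of a clausal subject.
*neither paper* is confined to the island and cannot take scope over *two applicants*.

No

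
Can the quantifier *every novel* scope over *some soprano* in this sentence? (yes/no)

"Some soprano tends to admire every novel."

Yes

Infinitival complements of raising predicates do not block QR; *every novel* and *some soprano* are effectively clausemates.
Ordinary QR to a clause-peripheral position gives the wide-scope LF for the lower DP.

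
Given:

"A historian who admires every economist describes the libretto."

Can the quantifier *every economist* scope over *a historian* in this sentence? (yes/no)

No

The target quantifier *every economist* is part of the relative clause *who admires every economist*.
The relative clause forms an island for QR, so the quantifier is confined to the head noun's restrictor.
So *every economist* cannot raise to a position above *a historian*.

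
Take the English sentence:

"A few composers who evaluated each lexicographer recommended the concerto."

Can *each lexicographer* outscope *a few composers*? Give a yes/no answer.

*each lexicographer* occurs within the relative clause *who evaluated each lexicographer*.
Quantifiers inside a relative clause are trapped there; the RC boundary blocks QR.
Hence only narrow scope for *each lexicographer* (under *a few composers*) survives.

No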